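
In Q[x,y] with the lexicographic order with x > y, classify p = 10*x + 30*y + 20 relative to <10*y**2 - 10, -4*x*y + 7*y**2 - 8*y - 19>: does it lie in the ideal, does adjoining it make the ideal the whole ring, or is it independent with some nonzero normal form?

10*x + 30*y + 20 lies in I (it reduces to 0).

First compute the reduced Gröbner basis of I by Buchberger's algorithm.
f_1 = 10*y**2 - 10, LT = y**2.
f_2 = -4*x*y + 7*y**2 - 8*y - 19, LT = x*y.

S(f_1,f_2): lcm = x*y**2. S = -x + 7/4*y**3 - 2*y**2 - 19/4*y.
  leading term x: no divisor's leading term divides it; move -x to the remainder.
  leading term y**3: subtract (7/40*y)·f_1 from 7/4*y**3 - 2*y**2 - 19/4*y → -2*y**2 - 3*y
  leading term y**2: subtract (-1/5)·f_1 from -2*y**2 - 3*y → -3*y - 2
  leading term y: no divisor's leading term divides it; move -3*y to the remainder.
  leading term 1: no divisor's leading term divides it; move -2 to the remainder.
  remainder -x - 3*y - 2 ≠ 0; add h_3 = -x - 3*y - 2 to the basis.

The other S-polynomials (S(f_1,h_3), S(f_2,h_3)) all reduce to 0 modulo the current basis, so we have a Gröbner basis.
Inter-reduce: drop elements whose leading term is divisible by another's, tail-reduce, and make monic.
Reduced Gröbner basis: {x + 3*y + 2, y**2 - 1}.
Label its elements g_1 = x + 3*y + 2, g_2 = y**2 - 1.

Reduce p = 10*x + 30*y + 20 modulo G:
  leading term x: subtract (10)·g_1 from 10*x + 30*y + 20 → 0
  normal form = 0.
Since the normal form is 0, p ∈ I.

The remainder on division by a Gröbner basis is unique — it is the normal form.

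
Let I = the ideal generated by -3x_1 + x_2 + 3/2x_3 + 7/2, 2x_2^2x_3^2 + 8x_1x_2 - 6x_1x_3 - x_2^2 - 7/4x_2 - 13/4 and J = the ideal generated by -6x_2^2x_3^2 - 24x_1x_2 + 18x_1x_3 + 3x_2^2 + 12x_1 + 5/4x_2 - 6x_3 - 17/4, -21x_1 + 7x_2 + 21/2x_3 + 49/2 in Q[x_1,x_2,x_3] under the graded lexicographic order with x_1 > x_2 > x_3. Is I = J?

Yes, the ideals are equal.

Equality of ideals is decidable: compute both reduced Gröbner bases (unique for the ordering) and check whether they agree.
Buchberger on the first generating set:
f_1 = -3x_1 + x_2 + 3/2x_3 + 7/2, LT = x_1.
f_2 = 2x_2^2x_3^2 + 8x_1x_2 - 6x_1x_3 - x_2^2 - 7/4x_2 - 13/4, LT = x_2^2x_3^2.

The S-polynomials (S(f_1,f_2)) all reduce to 0 modulo the current basis, so we have a Gröbner basis.
Inter-reduce: drop elements whose leading term is divisible by another's, tail-reduce, and make monic.
Reduced Gröbner basis: {x_2^2x_3^2 + 5/6x_2^2 + x_2x_3 - 3/2x_3^2 + 91/24x_2 - 7/2x_3 - 13/8, x_1 - 1/3x_2 - 1/2x_3 - 7/6}.

Buchberger on the second generating set:
h_1 = -6x_2^2x_3^2 - 24x_1x_2 + 18x_1x_3 + 3x_2^2 + 12x_1 + 5/4x_2 - 6x_3 - 17/4, LT = x_2^2x_3^2.
h_2 = -21x_1 + 7x_2 + 21/2x_3 + 49/2, LT = x_1.

The S-polynomials (S(h_1,h_2)) all reduce to 0 modulo the current basis, so we have a Gröbner basis.
Inter-reduce: drop elements whose leading term is divisible by another's, tail-reduce, and make monic.
Reduced Gröbner basis: {x_2^2x_3^2 + 5/6x_2^2 + x_2x_3 - 3/2x_3^2 + 91/24x_2 - 7/2x_3 - 13/8, x_1 - 1/3x_2 - 1/2x_3 - 7/6}.

Same reduced basis, so the two generating sets span the same ideal.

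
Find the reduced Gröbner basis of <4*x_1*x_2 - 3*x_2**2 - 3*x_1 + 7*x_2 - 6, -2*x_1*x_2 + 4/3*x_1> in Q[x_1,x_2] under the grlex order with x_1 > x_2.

G = {x_1**2 + 8*x_1, x_1*x_2 - 2/3*x_1, x_2**2 + 1/9*x_1 - 7/3*x_2 + 2}

f_1 = 4*x_1*x_2 - 3*x_2**2 - 3*x_1 + 7*x_2 - 6, LT = x_1*x_2.
f_2 = -2*x_1*x_2 + 4/3*x_1, LT = x_1*x_2.

S(f_1,f_2): lcm = x_1*x_2. S = -3/4*x_2**2 - 1/12*x_1 + 7/4*x_2 - 3/2.
  leading term x_2**2: no divisor's leading term divides it; move -3/4*x_2**2 to the remainder.
  leading term x_1: no divisor's leading term divides it; move -1/12*x_1 to the remainder.
  leading term x_2: no divisor's leading term divides it; move 7/4*x_2 to the remainder.
  leading term 1: no divisor's leading term divides it; move -3/2 to the remainder.
  remainder -3/4*x_2**2 - 1/12*x_1 + 7/4*x_2 - 3/2 ≠ 0; add g_3 = -3/4*x_2**2 - 1/12*x_1 + 7/4*x_2 - 3/2 to the basis.

S(f_1,g_3): lcm = x_1*x_2**2. S = -3/4*x_2**3 - 1/9*x_1**2 + 19/12*x_1*x_2 + 7/4*x_2**2 - 2*x_1 - 3/2*x_2.
  leading term x_2**3: subtract (x_2)·g_3 from -3/4*x_2**3 - 1/9*x_1**2 + 19/12*x_1*x_2 + 7/4*x_2**2 - 2*x_1 - 3/2*x_2 → -1/9*x_1**2 + 5/3*x_1*x_2 - 2*x_1
  leading term x_1**2: no divisor's leading term divides it; move -1/9*x_1**2 to the remainder.
  leading term x_1*x_2: subtract (5/12)·f_1 from 5/3*x_1*x_2 - 2*x_1 → 5/4*x_2**2 - 3/4*x_1 - 35/12*x_2 + 5/2
  leading term x_2**2: subtract (-5/3)·g_3 from 5/4*x_2**2 - 3/4*x_1 - 35/12*x_2 + 5/2 → -8/9*x_1
  leading term x_1: no divisor's leading term divides it; move -8/9*x_1 to the remainder.
  remainder -1/9*x_1**2 - 8/9*x_1 ≠ 0; add g_4 = -1/9*x_1**2 - 8/9*x_1 to the basis.

S(f_2,g_3): lcm = x_1*x_2**2. S = -1/9*x_1**2 + 5/3*x_1*x_2 - 2*x_1.
  leading term x_1**2: subtract (1)·g_4 from -1/9*x_1**2 + 5/3*x_1*x_2 - 2*x_1 → 5/3*x_1*x_2 - 10/9*x_1
  leading term x_1*x_2: subtract (5/12)·f_1 from 5/3*x_1*x_2 - 10/9*x_1 → 5/4*x_2**2 + 5/36*x_1 - 35/12*x_2 + 5/2
  leading term x_2**2: subtract (-5/3)·g_3 from 5/4*x_2**2 + 5/36*x_1 - 35/12*x_2 + 5/2 → 0
  remainder 0.

S(f_1,g_4): lcm = x_1**2*x_2. S = -3/4*x_1*x_2**2 - 3/4*x_1**2 - 25/4*x_1*x_2 - 3/2*x_1.
  leading term x_1*x_2**2: subtract (-3/16*x_2)·f_1 from -3/4*x_1*x_2**2 - 3/4*x_1**2 - 25/4*x_1*x_2 - 3/2*x_1 → -9/16*x_2**3 - 3/4*x_1**2 - 109/16*x_1*x_2 + 21/16*x_2**2 - 3/2*x_1 - 9/8*x_2
  leading term x_2**3: subtract (3/4*x_2)·g_3 from -9/16*x_2**3 - 3/4*x_1**2 - 109/16*x_1*x_2 + 21/16*x_2**2 - 3/2*x_1 - 9/8*x_2 → -3/4*x_1**2 - 27/4*x_1*x_2 - 3/2*x_1
  leading term x_1**2: subtract (27/4)·g_4 from -3/4*x_1**2 - 27/4*x_1*x_2 - 3/2*x_1 → -27/4*x_1*x_2 + 9/2*x_1
  leading term x_1*x_2: subtract (-27/16)·f_1 from -27/4*x_1*x_2 + 9/2*x_1 → -81/16*x_2**2 - 9/16*x_1 + 189/16*x_2 - 81/8
  leading term x_2**2: subtract (27/4)·g_3 from -81/16*x_2**2 - 9/16*x_1 + 189/16*x_2 - 81/8 → 0
  remainder 0.

S(f_2,g_4): lcm = x_1**2*x_2. S = -2/3*x_1**2 - 8*x_1*x_2.
  leading term x_1**2: subtract (6)·g_4 from -2/3*x_1**2 - 8*x_1*x_2 → -8*x_1*x_2 + 16/3*x_1
  leading term x_1*x_2: subtract (-2)·f_1 from -8*x_1*x_2 + 16/3*x_1 → -6*x_2**2 - 2/3*x_1 + 14*x_2 - 12
  leading term x_2**2: subtract (8)·g_3 from -6*x_2**2 - 2/3*x_1 + 14*x_2 - 12 → 0
  remainder 0.

S(g_3,g_4): leading monomials are coprime, so the S-polynomial reduces to 0 (Buchberger's first criterion).
Every S-polynomial of the final basis reduces to 0, so we have a Gröbner basis.
Inter-reduce: drop elements whose leading term is divisible by another's, tail-reduce, and make monic.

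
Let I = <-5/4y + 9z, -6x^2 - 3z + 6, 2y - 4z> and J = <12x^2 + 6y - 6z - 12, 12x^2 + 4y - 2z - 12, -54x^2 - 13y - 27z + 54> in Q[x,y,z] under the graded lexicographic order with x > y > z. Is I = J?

Two ideals are equal iff their reduced Gröbner bases coincide (the reduced basis is unique for a fixed ordering).
Buchberger on the first generating set:
f_1 = -5/4y + 9z, LT = y.
f_2 = -6x^2 - 3z + 6, LT = x^2.
f_3 = 2y - 4z, LT = y.

S(f_1,f_3): lcm = y. S = -26/5z.
  leading term z: no divisor's leading term divides it; move -26/5z to the remainder.
  remainder -26/5z ≠ 0; add g_4 = -26/5z to the basis.

The other S-polynomials (S(f_1,f_2), S(f_2,f_3), S(f_1,g_4), S(f_2,g_4), S(f_3,g_4)) all reduce to 0 modulo the current basis, so we have a Gröbner basis.
Inter-reduce: drop elements whose leading term is divisible by another's, tail-reduce, and make monic.
Reduced Gröbner basis: {x^2 - 1, y, z}.

Buchberger on the second generating set:
h_1 = 12x^2 + 6y - 6z - 12, LT = x^2.
h_2 = 12x^2 + 4y - 2z - 12, LT = x^2.
h_3 = -54x^2 - 13y - 27z + 54, LT = x^2.

S(h_1,h_2): lcm = x^2. S = 1/6y - 1/3z.
  leading term y: no divisor's leading term divides it; move 1/6y to the remainder.
  leading term z: no divisor's leading term divides it; move -1/3z to the remainder.
  remainder 1/6y - 1/3z ≠ 0; add k_4 = 1/6y - 1/3z to the basis.

S(h_1,h_3): lcm = x^2. S = 7/27y - z.
  leading term y: subtract (14/9)·k_4 from 7/27y - z → -13/27z
  leading term z: no divisor's leading term divides it; move -13/27z to the remainder.
  remainder -13/27z ≠ 0; add k_5 = -13/27z to the basis.

The other S-polynomials (S(h_2,h_3), S(h_1,k_4), S(h_2,k_4), S(h_3,k_4), S(h_1,k_5), S(h_2,k_5), S(h_3,k_5), S(k_4,k_5)) all reduce to 0 modulo the current basis, so we have a Gröbner basis.
Inter-reduce: drop elements whose leading term is divisible by another's, tail-reduce, and make monic.
Reduced Gröbner basis: {x^2 - 1, y, z}.

The two bases agree; hence the ideals are identical.

Yes, the ideals are equal.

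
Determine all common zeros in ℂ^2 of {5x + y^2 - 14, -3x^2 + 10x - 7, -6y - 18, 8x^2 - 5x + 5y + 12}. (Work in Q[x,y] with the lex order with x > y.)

Compute a lex Gröbner basis by Buchberger's algorithm.
f_1 = 5x + y^2 - 14, LT = x.
f_2 = -3x^2 + 10x - 7, LT = x^2.
f_3 = -6y - 18, LT = y.
f_4 = 8x^2 - 5x + 5y + 12, LT = x^2.

The S-polynomials (S(f_1,f_2), S(f_1,f_3), S(f_1,f_4), S(f_2,f_3), S(f_2,f_4), S(f_3,f_4)) all reduce to 0 modulo the current basis, so we have a Gröbner basis.
Inter-reduce: drop elements whose leading term is divisible by another's, tail-reduce, and make monic.
Reduced Gröbner basis: {x - 1, y + 3}.

A lex Gröbner basis eliminates variables successively. Here y + 3 depends only on y, with roots {-3}; lifting each root through the earlier basis elements recovers the full solutions.
  y = -3: the earlier basis element becomes x - 1 = 0, giving x = 1 — point (1, -3).
Check: every point annihilates each of the original generators.

{(1, -3)}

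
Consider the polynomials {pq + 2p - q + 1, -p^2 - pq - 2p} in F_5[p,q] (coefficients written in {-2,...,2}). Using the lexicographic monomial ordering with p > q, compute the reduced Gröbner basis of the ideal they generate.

f_1 = pq + 2p - q + 1, LT = pq.
f_2 = -p^2 - pq - 2p, LT = p^2.

S(f_1,f_2): lcm = p^2q. S = 2p^2 - pq^2 + 2pq + p.
  leading term p^2: subtract (-2)·f_2 from 2p^2 - pq^2 + 2pq + p → -pq^2 + 2p
  leading term pq^2: subtract (-q)·f_1 from -pq^2 + 2p → 2pq + 2p - q^2 + q
  leading term pq: subtract (2)·f_1 from 2pq + 2p - q^2 + q → -2p - q^2 - 2q - 2
  leading term p: no divisor's leading term divides it; move -2p to the remainder.
  leading term q^2: no divisor's leading term divides it; move -q^2 to the remainder.
  leading term q: no divisor's leading term divides it; move -2q to the remainder.
  leading term 1: no divisor's leading term divides it; move -2 to the remainder.
  remainder -2p - q^2 - 2q - 2 ≠ 0; add g_3 = -2p - q^2 - 2q - 2 to the basis.

S(f_1,g_3): lcm = pq. S = 2p + 2q^3 - q^2 - 2q + 1.
  leading term p: subtract (-1)·g_3 from 2p + 2q^3 - q^2 - 2q + 1 → 2q^3 - 2q^2 + q - 1
  leading term q^3: no divisor's leading term divides it; move 2q^3 to the remainder.
  leading term q^2: no divisor's leading term divides it; move -2q^2 to the remainder.
  leading term q: no divisor's leading term divides it; move q to the remainder.
  leading term 1: no divisor's leading term divides it; move -1 to the remainder.
  remainder 2q^3 - 2q^2 + q - 1 ≠ 0; add g_4 = 2q^3 - 2q^2 + q - 1 to the basis.

S(f_2,g_3): lcm = p^2. S = 2pq^2 + p.
  leading term pq^2: subtract (2q)·f_1 from 2pq^2 + p → pq + p + 2q^2 - 2q
  leading term pq: subtract (1)·f_1 from pq + p + 2q^2 - 2q → -p + 2q^2 - q - 1
  leading term p: subtract (-2)·g_3 from -p + 2q^2 - q - 1 → 0
  remainder 0.

S(f_1,g_4): lcm = pq^3. S = -2pq^2 + 2pq - 2p - q^3 + q^2.
  leading term pq^2: subtract (-2q)·f_1 from -2pq^2 + 2pq - 2p - q^3 + q^2 → pq - 2p - q^3 - q^2 + 2q
  leading term pq: subtract (1)·f_1 from pq - 2p - q^3 - q^2 + 2q → p - q^3 - q^2 - 2q - 1
  leading term p: subtract (2)·g_3 from p - q^3 - q^2 - 2q - 1 → -q^3 + q^2 + 2q - 2
  leading term q^3: subtract (2)·g_4 from -q^3 + q^2 + 2q - 2 → 0
  remainder 0.

S(f_2,g_4): leading monomials are coprime, so the S-polynomial reduces to 0 (Buchberger's first criterion).
S(g_3,g_4): leading monomials are coprime, so the S-polynomial reduces to 0 (Buchberger's first criterion).
Every S-polynomial of the final basis reduces to 0, so we have a Gröbner basis.
Inter-reduce: drop elements whose leading term is divisible by another's, tail-reduce, and make monic.

G = {p - 2q^2 + q + 1, q^3 - q^2 - 2q + 2}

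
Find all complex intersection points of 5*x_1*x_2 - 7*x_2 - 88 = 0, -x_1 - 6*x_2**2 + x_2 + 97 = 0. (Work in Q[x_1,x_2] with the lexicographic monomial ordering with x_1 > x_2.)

Compute a lex Gröbner basis by Buchberger's algorithm.
f_1 = 5*x_1*x_2 - 7*x_2 - 88, LT = x_1*x_2.
f_2 = -x_1 - 6*x_2**2 + x_2 + 97, LT = x_1.

S(f_1,f_2): lcm = x_1*x_2. S = -6*x_2**3 + x_2**2 + 478/5*x_2 - 88/5.
  leading term x_2**3: no divisor's leading term divides it; move -6*x_2**3 to the remainder.
  leading term x_2**2: no divisor's leading term divides it; move x_2**2 to the remainder.
  leading term x_2: no divisor's leading term divides it; move 478/5*x_2 to the remainder.
  leading term 1: no divisor's leading term divides it; move -88/5 to the remainder.
  remainder -6*x_2**3 + x_2**2 + 478/5*x_2 - 88/5 ≠ 0; add h_3 = -6*x_2**3 + x_2**2 + 478/5*x_2 - 88/5 to the basis.

The other S-polynomials (S(f_1,h_3), S(f_2,h_3)) all reduce to 0 modulo the current basis, so we have a Gröbner basis.
Inter-reduce: drop elements whose leading term is divisible by another's, tail-reduce, and make monic.
Reduced Gröbner basis: {x_1 + 6*x_2**2 - x_2 - 97, x_2**3 - 1/6*x_2**2 - 239/15*x_2 + 44/15}.

The lex basis is triangular: the last element involves only x_2. Solving x_2**3 - 1/6*x_2**2 - 239/15*x_2 + 44/15 = 0 gives x_2 ∈ {-4, 25/12 - 7*sqrt(265)/60, 7*sqrt(265)/60 + 25/12}; substituting each value into the earlier elements determines the remaining variables.
  x_2 = -4: the earlier basis element becomes x_1 + 3 = 0, giving x_1 = -3 — point (-3, -4).
  x_2 = 25/12 - 7*sqrt(265)/60: the earlier basis element becomes x_1 - 257/5 - 14*sqrt(265)/5 = 0, giving x_1 = 14*sqrt(265)/5 + 257/5 — point (14*sqrt(265)/5 + 257/5, 25/12 - 7*sqrt(265)/60).
  x_2 = 7*sqrt(265)/60 + 25/12: the earlier basis element becomes x_1 - 257/5 + 14*sqrt(265)/5 = 0, giving x_1 = 257/5 - 14*sqrt(265)/5 — point (257/5 - 14*sqrt(265)/5, 7*sqrt(265)/60 + 25/12).
Substituting each solution back into the original system confirms all equations vanish.
A lex Gröbner basis triangularizes the system, enabling back-substitution.

{(-3, -4), (14*sqrt(265)/5 + 257/5, 25/12 - 7*sqrt(265)/60), (257/5 - 14*sqrt(265)/5, 7*sqrt(265)/60 + 25/12)}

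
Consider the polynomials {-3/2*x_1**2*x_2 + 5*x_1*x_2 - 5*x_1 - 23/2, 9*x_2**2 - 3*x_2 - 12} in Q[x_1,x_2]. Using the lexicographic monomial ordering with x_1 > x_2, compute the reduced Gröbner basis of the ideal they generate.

f_1 = -3/2*x_1**2*x_2 + 5*x_1*x_2 - 5*x_1 - 23/2, LT = x_1**2*x_2.
f_2 = 9*x_2**2 - 3*x_2 - 12, LT = x_2**2.

S(f_1,f_2): lcm = x_1**2*x_2**2. S = 1/3*x_1**2*x_2 + 4/3*x_1**2 - 10/3*x_1*x_2**2 + 10/3*x_1*x_2 + 23/3*x_2.
  leading term x_1**2*x_2: subtract (-2/9)·f_1 from 1/3*x_1**2*x_2 + 4/3*x_1**2 - 10/3*x_1*x_2**2 + 10/3*x_1*x_2 + 23/3*x_2 → 4/3*x_1**2 - 10/3*x_1*x_2**2 + 40/9*x_1*x_2 - 10/9*x_1 + 23/3*x_2 - 23/9
  leading term x_1**2: no divisor's leading term divides it; move 4/3*x_1**2 to the remainder.
  leading term x_1*x_2**2: subtract (-10/27*x_1)·f_2 from -10/3*x_1*x_2**2 + 40/9*x_1*x_2 - 10/9*x_1 + 23/3*x_2 - 23/9 → 10/3*x_1*x_2 - 50/9*x_1 + 23/3*x_2 - 23/9
  leading term x_1*x_2: no divisor's leading term divides it; move 10/3*x_1*x_2 to the remainder.
  leading term x_1: no divisor's leading term divides it; move -50/9*x_1 to the remainder.
  leading term x_2: no divisor's leading term divides it; move 23/3*x_2 to the remainder.
  leading term 1: no divisor's leading term divides it; move -23/9 to the remainder.
  remainder 4/3*x_1**2 + 10/3*x_1*x_2 - 50/9*x_1 + 23/3*x_2 - 23/9 ≠ 0; add g_3 = 4/3*x_1**2 + 10/3*x_1*x_2 - 50/9*x_1 + 23/3*x_2 - 23/9 to the basis.

S(f_1,g_3): lcm = x_1**2*x_2. S = -5/2*x_1*x_2**2 + 5/6*x_1*x_2 + 10/3*x_1 - 23/4*x_2**2 + 23/12*x_2 + 23/3.
  leading term x_1*x_2**2: subtract (-5/18*x_1)·f_2 from -5/2*x_1*x_2**2 + 5/6*x_1*x_2 + 10/3*x_1 - 23/4*x_2**2 + 23/12*x_2 + 23/3 → -23/4*x_2**2 + 23/12*x_2 + 23/3
  leading term x_2**2: subtract (-23/36)·f_2 from -23/4*x_2**2 + 23/12*x_2 + 23/3 → 0
  remainder 0.

S(f_2,g_3): leading monomials are coprime, so the S-polynomial reduces to 0 (Buchberger's first criterion).
Every S-polynomial of the final basis reduces to 0, so we have a Gröbner basis.
Inter-reduce: drop elements whose leading term is divisible by another's, tail-reduce, and make monic.

G = {x_1**2 + 5/2*x_1*x_2 - 25/6*x_1 + 23/4*x_2 - 23/12, x_2**2 - 1/3*x_2 - 4/3}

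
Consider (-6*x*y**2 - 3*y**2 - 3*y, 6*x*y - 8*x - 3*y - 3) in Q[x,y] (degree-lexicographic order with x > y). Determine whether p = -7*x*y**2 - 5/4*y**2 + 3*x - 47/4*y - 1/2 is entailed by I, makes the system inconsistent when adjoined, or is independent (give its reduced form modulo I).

First compute the reduced Gröbner basis of I by Buchberger's algorithm.
f_1 = -6*x*y**2 - 3*y**2 - 3*y, LT = x*y**2.
f_2 = 6*x*y - 8*x - 3*y - 3, LT = x*y.

S(f_1,f_2): lcm = x*y**2. S = 4/3*x*y + y**2 + y.
  leading term x*y: subtract (2/9)·f_2 from 4/3*x*y + y**2 + y → y**2 + 16/9*x + 5/3*y + 2/3
  leading term y**2: no divisor's leading term divides it; move y**2 to the remainder.
  leading term x: no divisor's leading term divides it; move 16/9*x to the remainder.
  leading term y: no divisor's leading term divides it; move 5/3*y to the remainder.
  leading term 1: no divisor's leading term divides it; move 2/3 to the remainder.
  remainder y**2 + 16/9*x + 5/3*y + 2/3 ≠ 0; add h_3 = y**2 + 16/9*x + 5/3*y + 2/3 to the basis.

S(f_1,h_3): lcm = x*y**2. S = -16/9*x**2 - 5/3*x*y + 1/2*y**2 - 2/3*x + 1/2*y.
  leading term x**2: no divisor's leading term divides it; move -16/9*x**2 to the remainder.
  leading term x*y: subtract (-5/18)·f_2 from -5/3*x*y + 1/2*y**2 - 2/3*x + 1/2*y → 1/2*y**2 - 26/9*x - 1/3*y - 5/6
  leading term y**2: subtract (1/2)·h_3 from 1/2*y**2 - 26/9*x - 1/3*y - 5/6 → -34/9*x - 7/6*y - 7/6
  leading term x: no divisor's leading term divides it; move -34/9*x to the remainder.
  leading term y: no divisor's leading term divides it; move -7/6*y to the remainder.
  leading term 1: no divisor's leading term divides it; move -7/6 to the remainder.
  remainder -16/9*x**2 - 34/9*x - 7/6*y - 7/6 ≠ 0; add h_4 = -16/9*x**2 - 34/9*x - 7/6*y - 7/6 to the basis.

The other S-polynomials (S(f_2,h_3), S(f_1,h_4), S(f_2,h_4), S(h_3,h_4)) all reduce to 0 modulo the current basis, so we have a Gröbner basis.
Inter-reduce: drop elements whose leading term is divisible by another's, tail-reduce, and make monic.
Reduced Gröbner basis: {x**2 + 17/8*x + 21/32*y + 21/32, x*y - 4/3*x - 1/2*y - 1/2, y**2 + 16/9*x + 5/3*y + 2/3}.
Label its elements g_1 = x**2 + 17/8*x + 21/32*y + 21/32, g_2 = x*y - 4/3*x - 1/2*y - 1/2, g_3 = y**2 + 16/9*x + 5/3*y + 2/3.

Reduce p = -7*x*y**2 - 5/4*y**2 + 3*x - 47/4*y - 1/2 modulo G:
  leading term x*y**2: subtract (-7*y)·g_2 from -7*x*y**2 - 5/4*y**2 + 3*x - 47/4*y - 1/2 → -28/3*x*y - 19/4*y**2 + 3*x - 61/4*y - 1/2
  leading term x*y: subtract (-28/3)·g_2 from -28/3*x*y - 19/4*y**2 + 3*x - 61/4*y - 1/2 → -19/4*y**2 - 85/9*x - 239/12*y - 31/6
  leading term y**2: subtract (-19/4)·g_3 from -19/4*y**2 - 85/9*x - 239/12*y - 31/6 → -x - 12*y - 2
  leading term x: no divisor's leading term divides it; move -x to the remainder.
  leading term y: no divisor's leading term divides it; move -12*y to the remainder.
  leading term 1: no divisor's leading term divides it; move -2 to the remainder.
  normal form = -x - 12*y - 2.
The normal form is nonzero, so p ∉ I. Since p minus its normal form lies in I, I + (p) = I + (r) where r = -x - 12*y - 2; decide whether this ideal is the whole ring.
Run Buchberger on G together with r (pairs among the g_i already reduce to 0 since G is a Gröbner basis):
g_1 = x**2 + 17/8*x + 21/32*y + 21/32, LT = x**2.
g_2 = x*y - 4/3*x - 1/2*y - 1/2, LT = x*y.
g_3 = y**2 + 16/9*x + 5/3*y + 2/3, LT = y**2.
r = -x - 12*y - 2, LT = x.

S(g_1,r): lcm = x**2. S = -12*x*y + 1/8*x + 21/32*y + 21/32.
  leading term x*y: subtract (-12)·g_2 from -12*x*y + 1/8*x + 21/32*y + 21/32 → -127/8*x - 171/32*y - 171/32
  leading term x: subtract (127/8)·r from -127/8*x - 171/32*y - 171/32 → 5925/32*y + 845/32
  leading term y: no divisor's leading term divides it; move 5925/32*y to the remainder.
  leading term 1: no divisor's leading term divides it; move 845/32 to the remainder.
  remainder 5925/32*y + 845/32 ≠ 0; add m_5 = 5925/32*y + 845/32 to the basis.

S(g_2,r): lcm = x*y. S = -12*y**2 - 4/3*x - 5/2*y - 1/2.
  leading term y**2: subtract (-12)·g_3 from -12*y**2 - 4/3*x - 5/2*y - 1/2 → 20*x + 35/2*y + 15/2
  leading term x: subtract (-20)·r from 20*x + 35/2*y + 15/2 → -445/2*y - 65/2
  leading term y: subtract (-1424/1185)·m_5 from -445/2*y - 65/2 → -182/237
  leading term 1: no divisor's leading term divides it; move -182/237 to the remainder.
  remainder -182/237 ≠ 0; add m_6 = -182/237 to the basis.

The other S-polynomials (S(g_1,g_2), S(g_1,g_3), S(g_2,g_3), S(g_3,r), S(g_1,m_5), S(g_2,m_5), S(g_3,m_5), S(r,m_5), S(g_1,m_6), S(g_2,m_6), S(g_3,m_6), S(r,m_6), S(m_5,m_6)) all reduce to 0 modulo the current basis, so we have a Gröbner basis.
Inter-reduce: drop elements whose leading term is divisible by another's, tail-reduce, and make monic.
Reduced Gröbner basis: {1}.
The reduced Gröbner basis of I + (p) is {1}: the ideal is the whole ring, so the enlarged system has no common solution — adjoining p is inconsistent.

The remainder on division by a Gröbner basis is unique — it is the normal form.

Adjoining -7*x*y**2 - 5/4*y**2 + 3*x - 47/4*y - 1/2 makes the ideal the whole ring: the system is inconsistent.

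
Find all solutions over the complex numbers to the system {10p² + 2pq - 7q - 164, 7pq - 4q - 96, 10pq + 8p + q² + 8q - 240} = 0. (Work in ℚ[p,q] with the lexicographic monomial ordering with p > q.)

{(4, 4)}

Compute a lex Gröbner basis by Buchberger's algorithm.
f_1 = 10p² + 2pq - 7q - 164, LT = p².
f_2 = 7pq - 4q - 96, LT = pq.
f_3 = 10pq + 8p + q² + 8q - 240, LT = pq.

S(f_1,f_2): lcm = p²q. S = ⅕pq² + 4/7pq + 96/7p - 7/10q² - 82/5q.
  leading term pq²: subtract (1/35q)·f_2 from ⅕pq² + 4/7pq + 96/7p - 7/10q² - 82/5q → 4/7pq + 96/7p - 41/70q² - 478/35q
  leading term pq: subtract (4/49)·f_2 from 4/7pq + 96/7p - 41/70q² - 478/35q → 96/7p - 41/70q² - 3266/245q + 384/49
  leading term p: no divisor's leading term divides it; move 96/7p to the remainder.
  leading term q²: no divisor's leading term divides it; move -41/70q² to the remainder.
  leading term q: no divisor's leading term divides it; move -3266/245q to the remainder.
  leading term 1: no divisor's leading term divides it; move 384/49 to the remainder.
  remainder 96/7p - 41/70q² - 3266/245q + 384/49 ≠ 0; add h_4 = 96/7p - 41/70q² - 3266/245q + 384/49 to the basis.

S(f_1,f_3): lcm = p²q. S = -⅘p² + 1/10pq² - ⅘pq + 24p - 7/10q² - 82/5q.
  leading term p²: subtract (-2/25)·f_1 from -⅘p² + 1/10pq² - ⅘pq + 24p - 7/10q² - 82/5q → 1/10pq² - 16/25pq + 24p - 7/10q² - 424/25q - 328/25
  leading term pq²: subtract (1/70q)·f_2 from 1/10pq² - 16/25pq + 24p - 7/10q² - 424/25q - 328/25 → -16/25pq + 24p - 9/14q² - 2728/175q - 328/25
  leading term pq: subtract (-16/175)·f_2 from -16/25pq + 24p - 9/14q² - 2728/175q - 328/25 → 24p - 9/14q² - 2792/175q - 3832/175
  leading term p: subtract (7/4)·h_4 from 24p - 9/14q² - 2792/175q - 3832/175 → 107/280q² + 2581/350q - 6232/175
  leading term q²: no divisor's leading term divides it; move 107/280q² to the remainder.
  leading term q: no divisor's leading term divides it; move 2581/350q to the remainder.
  leading term 1: no divisor's leading term divides it; move -6232/175 to the remainder.
  remainder 107/280q² + 2581/350q - 6232/175 ≠ 0; add h_5 = 107/280q² + 2581/350q - 6232/175 to the basis.

S(f_2,f_3): lcm = pq. S = -⅘p - 1/10q² - 48/35q + 72/7.
  leading term p: subtract (-7/120)·h_4 from -⅘p - 1/10q² - 48/35q + 72/7 → -161/1200q² - 4513/2100q + 376/35
  leading term q²: subtract (-1127/3210)·h_5 from -161/1200q² - 4513/2100q + 376/35 → 123583/280875q - 494332/280875
  leading term q: no divisor's leading term divides it; move 123583/280875q to the remainder.
  leading term 1: no divisor's leading term divides it; move -494332/280875 to the remainder.
  remainder 123583/280875q - 494332/280875 ≠ 0; add h_6 = 123583/280875q - 494332/280875 to the basis.

S(f_1,h_4): lcm = p². S = 41/960pq² + 1969/1680pq - 4/7p - 7/10q - 82/5.
  leading term pq²: subtract (41/6720q)·f_2 from 41/960pq² + 1969/1680pq - 4/7p - 7/10q - 82/5 → 1969/1680pq - 4/7p + 41/1680q² - 4/35q - 82/5
  leading term pq: subtract (1969/11760)·f_2 from 1969/1680pq - 4/7p + 41/1680q² - 4/35q - 82/5 → -4/7p + 41/1680q² + 1633/2940q - 16/49
  leading term p: subtract (-1/24)·h_4 from -4/7p + 41/1680q² + 1633/2940q - 16/49 → 0
  remainder 0.

S(f_2,h_4): lcm = pq. S = 41/960q³ + 1633/1680q² - 8/7q - 96/7.
  leading term q³: subtract (287/2568q)·h_5 from 41/960q³ + 1633/1680q² - 8/7q - 96/7 → 33227/224700q² + 159373/56175q - 96/7
  leading term q²: subtract (66454/171735)·h_5 from 33227/224700q² + 159373/56175q - 96/7 → -494332/30053625q + 1977328/30053625
  leading term q: subtract (-4/107)·h_6 from -494332/30053625q + 1977328/30053625 → 0
  remainder 0.

S(f_3,h_4): lcm = pq. S = ⅘p + 41/960q³ + 1801/1680q² + 8/35q - 24.
  leading term p: subtract (7/120)·h_4 from ⅘p + 41/960q³ + 1801/1680q² + 8/35q - 24 → 41/960q³ + 2323/2100q² + 2113/2100q - 856/35
  leading term q³: subtract (287/2568q)·h_5 from 41/960q³ + 2323/2100q² + 2113/2100q - 856/35 → 84499/299600q² + 373461/74900q - 856/35
  leading term q²: subtract (84499/114490)·h_5 from 84499/299600q² + 373461/74900q - 856/35 → -4572571/10017875q + 18290284/10017875
  leading term q: subtract (-111/107)·h_6 from -4572571/10017875q + 18290284/10017875 → 0
  remainder 0.

S(f_1,h_5): leading monomials are coprime, so the S-polynomial reduces to 0 (Buchberger's first criterion).
S(f_2,h_5): lcm = pq². S = -10324/535pq + 49856/535p - 4/7q² - 96/7q.
  leading term pq: subtract (-10324/3745)·f_2 from -10324/535pq + 49856/535p - 4/7q² - 96/7q → 49856/535p - 4/7q² - 92656/3745q - 991104/3745
  leading term p: subtract (10906/1605)·h_4 from 49856/535p - 4/7q² - 92656/3745q - 991104/3745 → 191473/56175q² + 3698588/56175q - 1190528/3745
  leading term q²: subtract (1531784/171735)·h_5 from 191473/56175q² + 3698588/56175q - 1190528/3745 → 1977328/30053625q - 7909312/30053625
  leading term q: subtract (16/107)·h_6 from 1977328/30053625q - 7909312/30053625 → 0
  remainder 0.

S(f_3,h_5): lcm = pq². S = -9896/535pq + 49856/535p + 1/10q³ + ⅘q² - 24q.
  leading term pq: subtract (-9896/3745)·f_2 from -9896/535pq + 49856/535p + 1/10q³ + ⅘q² - 24q → 49856/535p + 1/10q³ + ⅘q² - 129464/3745q - 950016/3745
  leading term p: subtract (10906/1605)·h_4 from 49856/535p + 1/10q³ + ⅘q² - 129464/3745q - 950016/3745 → 1/10q³ + 38359/8025q² + 3146468/56175q - 229888/749
  leading term q³: subtract (28/107q)·h_5 from 1/10q³ + 38359/8025q² + 3146468/56175q - 229888/749 → 22873/8025q² + 3669956/56175q - 229888/749
  leading term q²: subtract (1280888/171735)·h_5 from 22873/8025q² + 3669956/56175q - 229888/749 → 310440496/30053625q - 1241761984/30053625
  leading term q: subtract (2512/107)·h_6 from 310440496/30053625q - 1241761984/30053625 → 0
  remainder 0.

S(h_4,h_5): leading monomials are coprime, so the S-polynomial reduces to 0 (Buchberger's first criterion).
S(f_1,h_6): leading monomials are coprime, so the S-polynomial reduces to 0 (Buchberger's first criterion).
S(f_2,h_6): lcm = pq. S = 4p - 4/7q - 96/7.
  leading term p: subtract (7/24)·h_4 from 4p - 4/7q - 96/7 → 41/240q² + 199/60q - 16
  leading term q²: subtract (287/642)·h_5 from 41/240q² + 199/60q - 16 → 161/8025q - 644/8025
  leading term q: subtract (5635/123583)·h_6 from 161/8025q - 644/8025 → 0
  remainder 0.

S(f_3,h_6): lcm = pq. S = 24/5p + 1/10q² + ⅘q - 24.
  leading term p: subtract (7/20)·h_4 from 24/5p + 1/10q² + ⅘q - 24 → 61/200q² + 1913/350q - 936/35
  leading term q²: subtract (427/535)·h_5 from 61/200q² + 1913/350q - 936/35 → -39316/93625q + 157264/93625
  leading term q: subtract (-117948/123583)·h_6 from -39316/93625q + 157264/93625 → 0
  remainder 0.

S(h_4,h_6): leading monomials are coprime, so the S-polynomial reduces to 0 (Buchberger's first criterion).
S(h_5,h_6): lcm = q². S = 12464/535q - 49856/535.
  leading term q: subtract (6543600/123583)·h_6 from 12464/535q - 49856/535 → 0
  remainder 0.

Every S-polynomial of the final basis reduces to 0, so we have a Gröbner basis.
Inter-reduce: drop elements whose leading term is divisible by another's, tail-reduce, and make monic.
Reduced Gröbner basis: {p - 4, q - 4}.

Elimination: the polynomial q - 4 lies in the elimination ideal for q, so q ∈ {4}. For each such q, the remaining basis elements (now univariate) give the rest of the solution.
  q = 4: the earlier basis element becomes p - 4 = 0, giving p = 4 — point (4, 4).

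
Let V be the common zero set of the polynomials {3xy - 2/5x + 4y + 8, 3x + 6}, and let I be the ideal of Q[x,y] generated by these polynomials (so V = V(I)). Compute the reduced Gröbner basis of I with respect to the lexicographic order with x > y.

G = {x + 2, y - 22/5}

f_1 = 3xy - 2/5x + 4y + 8, LT = xy.
f_2 = 3x + 6, LT = x.

S(f_1,f_2): lcm = xy. S = -2/15x - 2/3y + 8/3.
  leading term x: subtract (-2/45)·f_2 from -2/15x - 2/3y + 8/3 → -2/3y + 44/15
  leading term y: no divisor's leading term divides it; move -2/3y to the remainder.
  leading term 1: no divisor's leading term divides it; move 44/15 to the remainder.
  remainder -2/3y + 44/15 ≠ 0; add g_3 = -2/3y + 44/15 to the basis.

The other S-polynomials (S(f_1,g_3), S(f_2,g_3)) all reduce to 0 modulo the current basis, so we have a Gröbner basis.
Inter-reduce: drop elements whose leading term is divisible by another's, tail-reduce, and make monic.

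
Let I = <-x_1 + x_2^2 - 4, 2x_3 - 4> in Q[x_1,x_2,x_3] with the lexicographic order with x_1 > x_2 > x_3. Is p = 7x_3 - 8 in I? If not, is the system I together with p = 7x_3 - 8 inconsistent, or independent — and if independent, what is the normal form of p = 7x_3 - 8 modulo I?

Adjoining 7x_3 - 8 makes the ideal the whole ring: the system is inconsistent.

First compute the reduced Gröbner basis of I by Buchberger's algorithm.
f_1 = -x_1 + x_2^2 - 4, LT = x_1.
f_2 = 2x_3 - 4, LT = x_3.

The S-polynomials (S(f_1,f_2)) all reduce to 0 modulo the current basis, so we have a Gröbner basis.
Inter-reduce: drop elements whose leading term is divisible by another's, tail-reduce, and make monic.
Reduced Gröbner basis: {x_1 - x_2^2 + 4, x_3 - 2}.
Label its elements g_1 = x_1 - x_2^2 + 4, g_2 = x_3 - 2.

Reduce p = 7x_3 - 8 modulo G:
  leading term x_3: subtract (7)·g_2 from 7x_3 - 8 → 6
  leading term 1: no divisor's leading term divides it; move 6 to the remainder.
  normal form = 6.
The normal form is nonzero, so p ∉ I. Since p minus its normal form lies in I, I + (p) = I + (r) where r = 6; decide whether this ideal is the whole ring.
Here r = 6 is a nonzero constant, hence a unit: 1 ∈ I + (p), the Gröbner basis of I + (p) is {1}, and the enlarged system has no common solution — adjoining p is inconsistent.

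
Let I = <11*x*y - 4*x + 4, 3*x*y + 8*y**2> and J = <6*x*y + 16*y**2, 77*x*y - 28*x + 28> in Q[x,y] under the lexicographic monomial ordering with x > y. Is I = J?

Since reduced Gröbner bases are canonical representatives of ideals under a given ordering, it suffices to compute and compare them.
Buchberger on the first generating set:
f_1 = 11*x*y - 4*x + 4, LT = x*y.
f_2 = 3*x*y + 8*y**2, LT = x*y.

S(f_1,f_2): lcm = x*y. S = -4/11*x - 8/3*y**2 + 4/11.
  leading term x: no divisor's leading term divides it; move -4/11*x to the remainder.
  leading term y**2: no divisor's leading term divides it; move -8/3*y**2 to the remainder.
  leading term 1: no divisor's leading term divides it; move 4/11 to the remainder.
  remainder -4/11*x - 8/3*y**2 + 4/11 ≠ 0; add g_3 = -4/11*x - 8/3*y**2 + 4/11 to the basis.

S(f_1,g_3): lcm = x*y. S = -4/11*x - 22/3*y**3 + y + 4/11.
  leading term x: subtract (1)·g_3 from -4/11*x - 22/3*y**3 + y + 4/11 → -22/3*y**3 + 8/3*y**2 + y
  leading term y**3: no divisor's leading term divides it; move -22/3*y**3 to the remainder.
  leading term y**2: no divisor's leading term divides it; move 8/3*y**2 to the remainder.
  leading term y: no divisor's leading term divides it; move y to the remainder.
  remainder -22/3*y**3 + 8/3*y**2 + y ≠ 0; add g_4 = -22/3*y**3 + 8/3*y**2 + y to the basis.

The other S-polynomials (S(f_2,g_3), S(f_1,g_4), S(f_2,g_4), S(g_3,g_4)) all reduce to 0 modulo the current basis, so we have a Gröbner basis.
Inter-reduce: drop elements whose leading term is divisible by another's, tail-reduce, and make monic.
Reduced Gröbner basis: {x + 22/3*y**2 - 1, y**3 - 4/11*y**2 - 3/22*y}.

Buchberger on the second generating set:
h_1 = 6*x*y + 16*y**2, LT = x*y.
h_2 = 77*x*y - 28*x + 28, LT = x*y.

S(h_1,h_2): lcm = x*y. S = 4/11*x + 8/3*y**2 - 4/11.
  leading term x: no divisor's leading term divides it; move 4/11*x to the remainder.
  leading term y**2: no divisor's leading term divides it; move 8/3*y**2 to the remainder.
  leading term 1: no divisor's leading term divides it; move -4/11 to the remainder.
  remainder 4/11*x + 8/3*y**2 - 4/11 ≠ 0; add k_3 = 4/11*x + 8/3*y**2 - 4/11 to the basis.

S(h_1,k_3): lcm = x*y. S = -22/3*y**3 + 8/3*y**2 + y.
  leading term y**3: no divisor's leading term divides it; move -22/3*y**3 to the remainder.
  leading term y**2: no divisor's leading term divides it; move 8/3*y**2 to the remainder.
  leading term y: no divisor's leading term divides it; move y to the remainder.
  remainder -22/3*y**3 + 8/3*y**2 + y ≠ 0; add k_4 = -22/3*y**3 + 8/3*y**2 + y to the basis.

The other S-polynomials (S(h_2,k_3), S(h_1,k_4), S(h_2,k_4), S(k_3,k_4)) all reduce to 0 modulo the current basis, so we have a Gröbner basis.
Inter-reduce: drop elements whose leading term is divisible by another's, tail-reduce, and make monic.
Reduced Gröbner basis: {x + 22/3*y**2 - 1, y**3 - 4/11*y**2 - 3/22*y}.

These coincide, so the ideals are equal.

Yes, the ideals are equal.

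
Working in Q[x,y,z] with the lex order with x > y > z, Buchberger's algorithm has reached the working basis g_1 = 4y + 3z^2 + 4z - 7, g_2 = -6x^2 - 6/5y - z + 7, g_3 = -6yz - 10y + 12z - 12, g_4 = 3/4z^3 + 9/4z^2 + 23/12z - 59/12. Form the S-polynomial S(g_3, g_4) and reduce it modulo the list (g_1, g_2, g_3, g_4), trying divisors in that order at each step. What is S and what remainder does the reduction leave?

S(g_3, g_4) = -4/3yz^2 - 23/9yz + 59/9y - 2z^3 + 2z^2; remainder on division = 0.

lcm(LM(g_3), LM(g_4)) = yz^3.
S = (lcm/LT(g_3))·g_3 − (lcm/LT(g_4))·g_4 = -4/3yz^2 - 23/9yz + 59/9y - 2z^3 + 2z^2.
Reduce S modulo (g_1, g_2, g_3, g_4) in that order:
  leading term yz^2: subtract (-1/3z^2)·g_1 from -4/3yz^2 - 23/9yz + 59/9y - 2z^3 + 2z^2 → -23/9yz + 59/9y + z^4 - 2/3z^3 - 1/3z^2
  leading term yz: subtract (-23/36z)·g_1 from -23/9yz + 59/9y + z^4 - 2/3z^3 - 1/3z^2 → 59/9y + z^4 + 5/4z^3 + 20/9z^2 - 161/36z
  leading term y: subtract (59/36)·g_1 from 59/9y + z^4 + 5/4z^3 + 20/9z^2 - 161/36z → z^4 + 5/4z^3 - 97/36z^2 - 397/36z + 413/36
  leading term z^4: subtract (4/3z)·g_4 from z^4 + 5/4z^3 - 97/36z^2 - 397/36z + 413/36 → -7/4z^3 - 21/4z^2 - 161/36z + 413/36
  leading term z^3: subtract (-7/3)·g_4 from -7/4z^3 - 21/4z^2 - 161/36z + 413/36 → 0
The remainder is 0, so this S-polynomial contributes no new basis element.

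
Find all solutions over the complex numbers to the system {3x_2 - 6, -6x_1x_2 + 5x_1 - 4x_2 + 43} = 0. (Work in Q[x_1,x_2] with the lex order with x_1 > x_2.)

Compute a lex Gröbner basis by Buchberger's algorithm.
f_1 = 3x_2 - 6, LT = x_2.
f_2 = -6x_1x_2 + 5x_1 - 4x_2 + 43, LT = x_1x_2.

S(f_1,f_2): lcm = x_1x_2. S = -7/6x_1 - 2/3x_2 + 43/6.
  leading term x_1: no divisor's leading term divides it; move -7/6x_1 to the remainder.
  leading term x_2: subtract (-2/9)·f_1 from -2/3x_2 + 43/6 → 35/6
  leading term 1: no divisor's leading term divides it; move 35/6 to the remainder.
  remainder -7/6x_1 + 35/6 ≠ 0; add h_3 = -7/6x_1 + 35/6 to the basis.

S(f_1,h_3): leading monomials are coprime, so the S-polynomial reduces to 0 (Buchberger's first criterion).
S(f_2,h_3): lcm = x_1x_2. S = -5/6x_1 + 17/3x_2 - 43/6.
  leading term x_1: subtract (5/7)·h_3 from -5/6x_1 + 17/3x_2 - 43/6 → 17/3x_2 - 34/3
  leading term x_2: subtract (17/9)·f_1 from 17/3x_2 - 34/3 → 0
  remainder 0.

Every S-polynomial of the final basis reduces to 0, so we have a Gröbner basis.
Inter-reduce: drop elements whose leading term is divisible by another's, tail-reduce, and make monic.
Reduced Gröbner basis: {x_1 - 5, x_2 - 2}.

From the last basis element, x_2 - 2 = 0, so x_2 takes values in {2}. Each choice, substituted upward through the basis, yields the corresponding point(s) of the solution set.
  x_2 = 2: the earlier basis element becomes x_1 - 5 = 0, giving x_1 = 5 — point (5, 2).

{(5, 2)}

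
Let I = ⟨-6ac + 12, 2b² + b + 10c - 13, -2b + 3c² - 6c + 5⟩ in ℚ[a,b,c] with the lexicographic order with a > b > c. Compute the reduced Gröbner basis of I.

f_1 = -6ac + 12, LT = ac.
f_2 = 2b² + b + 10c - 13, LT = b².
f_3 = -2b + 3c² - 6c + 5, LT = b.

S(f_2,f_3): lcm = b². S = 3/2bc² - 3bc + 3b + 5c - 13/2.
  reduce S modulo (f_1, f_2, f_3):
  remainder 9/4c⁴ - 9c³ + 69/4c² - 23/2c + 1 ≠ 0; add g_4 = 9/4c⁴ - 9c³ + 69/4c² - 23/2c + 1 to the basis.

S(f_1,g_4): lcm = ac⁴. S = 4ac³ - 23/3ac² + 46/9ac - 4/9a - 2c³.
  reduce S modulo (f_1, f_2, f_3, g_4):
  remainder -4/9a - 2c³ + 8c² - 46/3c + 92/9 ≠ 0; add g_5 = -4/9a - 2c³ + 8c² - 46/3c + 92/9 to the basis.

The other S-polynomials (S(f_1,f_2), S(f_1,f_3), S(f_2,g_4), S(f_3,g_4), S(f_1,g_5), S(f_2,g_5), S(f_3,g_5), S(g_4,g_5)) all reduce to 0 modulo the current basis, so we have a Gröbner basis.
Inter-reduce: drop elements whose leading term is divisible by another's, tail-reduce, and make monic.

G = {a + 9/2c³ - 18c² + 69/2c - 23, b - 3/2c² + 3c - 5/2, c⁴ - 4c³ + 23/3c² - 46/9c + 4/9}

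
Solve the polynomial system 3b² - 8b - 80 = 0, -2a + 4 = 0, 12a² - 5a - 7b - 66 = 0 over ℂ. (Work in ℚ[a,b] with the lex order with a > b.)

{(2, -4)}

Compute a lex Gröbner basis by Buchberger's algorithm.
f_1 = 3b² - 8b - 80, LT = b².
f_2 = -2a + 4, LT = a.
f_3 = 12a² - 5a - 7b - 66, LT = a².

S(f_2,f_3): lcm = a². S = -19/12a + 7/12b + 11/2.
  leading term a: subtract (19/24)·f_2 from -19/12a + 7/12b + 11/2 → 7/12b + 7/3
  leading term b: no divisor's leading term divides it; move 7/12b to the remainder.
  leading term 1: no divisor's leading term divides it; move 7/3 to the remainder.
  remainder 7/12b + 7/3 ≠ 0; add h_4 = 7/12b + 7/3 to the basis.

The other S-polynomials (S(f_1,f_2), S(f_1,f_3), S(f_1,h_4), S(f_2,h_4), S(f_3,h_4)) all reduce to 0 modulo the current basis, so we have a Gröbner basis.
Inter-reduce: drop elements whose leading term is divisible by another's, tail-reduce, and make monic.
Reduced Gröbner basis: {a - 2, b + 4}.

The lex basis is triangular: the last element involves only b. Solving b + 4 = 0 gives b ∈ {-4}; substituting each value into the earlier elements determines the remaining variables.
  b = -4: the earlier basis element becomes a - 2 = 0, giving a = 2 — point (2, -4).
Check: every point annihilates each of the original generators.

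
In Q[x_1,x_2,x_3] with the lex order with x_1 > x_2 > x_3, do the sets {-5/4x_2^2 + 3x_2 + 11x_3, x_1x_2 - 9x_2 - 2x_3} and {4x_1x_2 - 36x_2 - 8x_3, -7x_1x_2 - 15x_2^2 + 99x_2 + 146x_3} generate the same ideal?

Yes, the ideals are equal.

Since reduced Gröbner bases are canonical representatives of ideals under a given ordering, it suffices to compute and compare them.
Buchberger on the first generating set:
f_1 = -5/4x_2^2 + 3x_2 + 11x_3, LT = x_2^2.
f_2 = x_1x_2 - 9x_2 - 2x_3, LT = x_1x_2.

S(f_1,f_2): lcm = x_1x_2^2. S = -12/5x_1x_2 - 44/5x_1x_3 + 9x_2^2 + 2x_2x_3.
  reduce S modulo (f_1, f_2):
  remainder -44/5x_1x_3 + 2x_2x_3 + 372/5x_3 ≠ 0; add g_3 = -44/5x_1x_3 + 2x_2x_3 + 372/5x_3 to the basis.

The other S-polynomials (S(f_1,g_3), S(f_2,g_3)) all reduce to 0 modulo the current basis, so we have a Gröbner basis.
Inter-reduce: drop elements whose leading term is divisible by another's, tail-reduce, and make monic.
Reduced Gröbner basis: {x_1x_2 - 9x_2 - 2x_3, x_1x_3 - 5/22x_2x_3 - 93/11x_3, x_2^2 - 12/5x_2 - 44/5x_3}.

Buchberger on the second generating set:
h_1 = 4x_1x_2 - 36x_2 - 8x_3, LT = x_1x_2.
h_2 = -7x_1x_2 - 15x_2^2 + 99x_2 + 146x_3, LT = x_1x_2.

S(h_1,h_2): lcm = x_1x_2. S = -15/7x_2^2 + 36/7x_2 + 132/7x_3.
  reduce S modulo (h_1, h_2):
  remainder -15/7x_2^2 + 36/7x_2 + 132/7x_3 ≠ 0; add k_3 = -15/7x_2^2 + 36/7x_2 + 132/7x_3 to the basis.

S(h_1,k_3): lcm = x_1x_2^2. S = 12/5x_1x_2 + 44/5x_1x_3 - 9x_2^2 - 2x_2x_3.
  reduce S modulo (h_1, h_2, k_3):
  remainder 44/5x_1x_3 - 2x_2x_3 - 372/5x_3 ≠ 0; add k_4 = 44/5x_1x_3 - 2x_2x_3 - 372/5x_3 to the basis.

The other S-polynomials (S(h_2,k_3), S(h_1,k_4), S(h_2,k_4), S(k_3,k_4)) all reduce to 0 modulo the current basis, so we have a Gröbner basis.
Inter-reduce: drop elements whose leading term is divisible by another's, tail-reduce, and make monic.
Reduced Gröbner basis: {x_1x_2 - 9x_2 - 2x_3, x_1x_3 - 5/22x_2x_3 - 93/11x_3, x_2^2 - 12/5x_2 - 44/5x_3}.

These coincide, so the ideals are equal.
The same test decides containment: I ⊆ J iff every generator of I reduces to 0 modulo a Gröbner basis of J.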